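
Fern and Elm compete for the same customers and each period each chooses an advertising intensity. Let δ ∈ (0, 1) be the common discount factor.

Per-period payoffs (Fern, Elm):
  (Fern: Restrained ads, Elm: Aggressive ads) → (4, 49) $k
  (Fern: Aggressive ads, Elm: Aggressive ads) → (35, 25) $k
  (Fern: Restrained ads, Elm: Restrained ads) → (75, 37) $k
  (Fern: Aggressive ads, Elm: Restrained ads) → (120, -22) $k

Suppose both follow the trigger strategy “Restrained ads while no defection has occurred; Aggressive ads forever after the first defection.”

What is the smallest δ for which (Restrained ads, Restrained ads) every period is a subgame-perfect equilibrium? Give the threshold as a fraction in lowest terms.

Fern: cooperation gives 75 each period; deviation gives 120 once then 35 forever.
  75/(1−δ) ≥ 120 + 35δ/(1−δ) ⇒ δ ≥ 45/85 = 9/17.
Elm: cooperation gives 37 each period; deviation gives 49 once then 25 forever.
  δ ≥ 12/24 = 1/2.
Both must hold, so the binding constraint is Fern's: δ ≥ 9/17.

9/17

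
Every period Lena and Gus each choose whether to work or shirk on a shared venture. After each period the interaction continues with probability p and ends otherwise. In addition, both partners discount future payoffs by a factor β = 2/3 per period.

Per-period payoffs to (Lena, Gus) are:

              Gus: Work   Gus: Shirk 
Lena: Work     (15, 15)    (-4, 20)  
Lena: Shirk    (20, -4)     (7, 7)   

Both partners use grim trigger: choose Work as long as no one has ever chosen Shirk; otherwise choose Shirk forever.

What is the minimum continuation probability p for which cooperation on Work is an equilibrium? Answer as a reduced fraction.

With continuation probability p and discount β, the effective per-period discount factor is βp.
Grim-trigger IC: βp ≥ (20−15)/(20−7) = 5/13.
So p ≥ (5/13)/(2/3) = 15/26.

15/26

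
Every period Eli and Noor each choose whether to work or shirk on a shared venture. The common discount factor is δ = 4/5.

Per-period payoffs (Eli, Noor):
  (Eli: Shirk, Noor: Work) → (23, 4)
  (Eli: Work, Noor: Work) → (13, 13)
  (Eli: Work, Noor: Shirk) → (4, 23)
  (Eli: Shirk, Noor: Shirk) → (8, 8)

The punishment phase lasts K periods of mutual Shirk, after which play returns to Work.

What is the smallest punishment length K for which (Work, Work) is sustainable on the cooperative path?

4

Need Σ_{k=1}^{K} δ^k ≥ (23−13)/(13−8) = 2.0000 at δ = 4/5.
At K = 3 the sum is 1.9520 < 2.0000; at K = 4 it is 2.3616 ≥ 2.0000.
So the minimum punishment length is K = 4.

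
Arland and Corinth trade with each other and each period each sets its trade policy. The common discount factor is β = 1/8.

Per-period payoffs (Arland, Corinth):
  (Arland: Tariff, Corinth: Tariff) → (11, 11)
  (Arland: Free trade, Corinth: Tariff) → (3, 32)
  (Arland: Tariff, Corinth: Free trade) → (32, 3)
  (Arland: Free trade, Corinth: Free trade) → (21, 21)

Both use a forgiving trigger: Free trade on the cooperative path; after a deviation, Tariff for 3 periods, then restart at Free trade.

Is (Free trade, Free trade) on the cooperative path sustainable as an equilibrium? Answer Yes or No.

IC: β+…+β^3 ≥ (32−21)/(21−11) = 11/10.
At β = 1/8: partial sum = 0.1426 < 1.1000. Cooperation not sustainable.

No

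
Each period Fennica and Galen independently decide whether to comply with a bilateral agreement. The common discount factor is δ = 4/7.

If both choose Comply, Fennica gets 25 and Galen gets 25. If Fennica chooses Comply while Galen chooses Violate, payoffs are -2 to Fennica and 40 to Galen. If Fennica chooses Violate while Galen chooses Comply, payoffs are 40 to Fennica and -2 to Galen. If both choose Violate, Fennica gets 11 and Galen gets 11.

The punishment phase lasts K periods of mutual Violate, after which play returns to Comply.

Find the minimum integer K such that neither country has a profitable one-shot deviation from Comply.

3

Need Σ_{k=1}^{K} δ^k ≥ (40−25)/(25−11) = 1.0714 at δ = 4/7.
At K = 2 the sum is 0.8980 < 1.0714; at K = 3 it is 1.0845 ≥ 1.0714.
So the minimum punishment length is K = 3.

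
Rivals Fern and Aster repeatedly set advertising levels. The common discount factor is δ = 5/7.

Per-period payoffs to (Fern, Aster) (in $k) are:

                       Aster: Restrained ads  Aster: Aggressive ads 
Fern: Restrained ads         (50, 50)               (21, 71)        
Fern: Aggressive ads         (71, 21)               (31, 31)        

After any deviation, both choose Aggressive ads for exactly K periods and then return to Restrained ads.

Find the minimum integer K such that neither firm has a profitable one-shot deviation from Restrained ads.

Need Σ_{k=1}^{K} δ^k ≥ (71−50)/(50−31) = 1.1053 at δ = 5/7.
At K = 1 the sum is 0.7143 < 1.1053; at K = 2 it is 1.2245 ≥ 1.1053.
So the minimum punishment length is K = 2.

2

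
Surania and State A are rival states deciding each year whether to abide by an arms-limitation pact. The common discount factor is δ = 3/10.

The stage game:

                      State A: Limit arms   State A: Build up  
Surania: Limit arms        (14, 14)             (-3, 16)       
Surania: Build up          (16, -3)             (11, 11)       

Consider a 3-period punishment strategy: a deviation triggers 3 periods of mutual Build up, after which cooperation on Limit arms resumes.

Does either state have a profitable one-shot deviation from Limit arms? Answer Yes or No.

Comparing payoff streams over the 4 periods until play realigns: cooperate → 14(1+δ+…+δ^3); deviate → 16 + 11(δ+…+δ^3).
Cooperation is sustained iff (14−11)(δ+…+δ^3) ≥ 16−14.
δ+…+δ^3 = 3/10·(1−(3/10)^3)/(1−3/10) = 0.4170, and (16−14)/(14−11) = 0.6667.
0.4170 < 0.6667, so cooperation is not sustainable.

Yes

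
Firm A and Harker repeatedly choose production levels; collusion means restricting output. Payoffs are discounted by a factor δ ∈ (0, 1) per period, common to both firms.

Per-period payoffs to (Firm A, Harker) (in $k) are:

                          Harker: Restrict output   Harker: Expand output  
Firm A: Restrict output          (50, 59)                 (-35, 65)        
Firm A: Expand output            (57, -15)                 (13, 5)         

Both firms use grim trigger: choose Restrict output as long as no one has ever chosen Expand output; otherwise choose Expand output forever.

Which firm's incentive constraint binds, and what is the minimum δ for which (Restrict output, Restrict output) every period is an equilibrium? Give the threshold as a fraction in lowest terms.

For Firm A: deviation gain 57−50 = 7, per-period punishment loss 50−13 = 37. IC gives δ ≥ 7/44.
For Harker: gain 6, loss 54 per period, so δ ≥ 6/60 = 1/10.
The tighter constraint is Firm A's, so cooperation needs δ ≥ 7/44.

Firm A; δ ≥ 7/44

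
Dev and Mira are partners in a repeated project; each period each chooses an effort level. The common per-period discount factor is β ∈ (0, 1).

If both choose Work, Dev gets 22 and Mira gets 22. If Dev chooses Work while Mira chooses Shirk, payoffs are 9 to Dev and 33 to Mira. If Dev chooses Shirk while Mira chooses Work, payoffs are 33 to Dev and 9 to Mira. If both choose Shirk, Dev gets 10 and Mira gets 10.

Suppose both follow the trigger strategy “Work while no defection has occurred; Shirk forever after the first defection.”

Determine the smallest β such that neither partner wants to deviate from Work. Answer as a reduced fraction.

Under grim trigger the critical discount factor is (T−C)/(T−P) with T = 33, C = 22, P = 10.
β* = (33−22)/(33−10) = 11/23.

11/23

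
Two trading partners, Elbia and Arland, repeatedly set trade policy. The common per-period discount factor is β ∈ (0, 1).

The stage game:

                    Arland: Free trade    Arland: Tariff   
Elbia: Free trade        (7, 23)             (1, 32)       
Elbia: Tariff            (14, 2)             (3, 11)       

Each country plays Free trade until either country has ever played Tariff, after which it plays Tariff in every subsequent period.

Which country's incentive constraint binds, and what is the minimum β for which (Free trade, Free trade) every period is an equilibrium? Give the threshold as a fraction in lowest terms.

Elbia: cooperation gives 7 each period; deviation gives 14 once then 3 forever.
  7/(1−β) ≥ 14 + 3β/(1−β) ⇒ β ≥ 7/11.
Arland: cooperation gives 23 each period; deviation gives 32 once then 11 forever.
  β ≥ 9/21 = 3/7.
Both must hold, so the binding constraint is Elbia's: β ≥ 7/11.

Elbia; β ≥ 7/11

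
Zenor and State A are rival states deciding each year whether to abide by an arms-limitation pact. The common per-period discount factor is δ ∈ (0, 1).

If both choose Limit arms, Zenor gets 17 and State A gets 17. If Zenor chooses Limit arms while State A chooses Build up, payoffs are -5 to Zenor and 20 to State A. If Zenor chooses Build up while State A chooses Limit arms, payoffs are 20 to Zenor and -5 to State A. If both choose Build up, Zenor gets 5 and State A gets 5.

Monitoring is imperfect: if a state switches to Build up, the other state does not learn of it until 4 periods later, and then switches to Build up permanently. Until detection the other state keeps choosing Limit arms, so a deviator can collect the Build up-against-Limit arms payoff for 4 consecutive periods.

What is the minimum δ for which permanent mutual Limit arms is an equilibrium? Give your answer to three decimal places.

0.669

The best deviation is to choose Build up for all 4 undetected periods, earning 20 each, then 5 forever once detected.
Deviation value: 20(1−δ^4)/(1−δ) + 5δ^4/(1−δ); cooperation value: 17/(1−δ).
IC: 17 ≥ 20(1−δ^4) + 5δ^4 = 20 − 15δ^4.
So δ^4 ≥ 3/15 = 1/5, giving δ ≥ (1/5)^(1/4) ≈ 0.669.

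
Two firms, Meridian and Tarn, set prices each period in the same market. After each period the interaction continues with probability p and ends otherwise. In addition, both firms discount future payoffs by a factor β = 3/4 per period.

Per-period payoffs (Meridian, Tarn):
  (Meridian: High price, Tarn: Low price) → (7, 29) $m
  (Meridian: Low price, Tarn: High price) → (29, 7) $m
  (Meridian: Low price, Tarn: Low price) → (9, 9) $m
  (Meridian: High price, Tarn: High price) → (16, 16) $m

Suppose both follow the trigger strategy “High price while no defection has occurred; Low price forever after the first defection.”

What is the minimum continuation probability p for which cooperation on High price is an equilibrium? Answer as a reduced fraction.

Expected continuation weight on next period's payoff is β·p = 3/4·p, which plays the role of the discount factor.
Cooperation requires 3/4·p ≥ (29−16)/(29−9) = 13/20, hence p ≥ 13/15.

13/15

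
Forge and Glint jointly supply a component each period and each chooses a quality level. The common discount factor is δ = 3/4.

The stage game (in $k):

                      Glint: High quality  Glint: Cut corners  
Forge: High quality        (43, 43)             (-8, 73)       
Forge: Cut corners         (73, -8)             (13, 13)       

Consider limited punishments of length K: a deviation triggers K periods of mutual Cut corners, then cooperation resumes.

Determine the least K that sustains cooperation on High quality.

2

Need Σ_{k=1}^{K} δ^k ≥ (73−43)/(43−13) = 1.0000 at δ = 3/4.
At K = 1 the sum is 0.7500 < 1.0000; at K = 2 it is 1.3125 ≥ 1.0000.
So the minimum punishment length is K = 2.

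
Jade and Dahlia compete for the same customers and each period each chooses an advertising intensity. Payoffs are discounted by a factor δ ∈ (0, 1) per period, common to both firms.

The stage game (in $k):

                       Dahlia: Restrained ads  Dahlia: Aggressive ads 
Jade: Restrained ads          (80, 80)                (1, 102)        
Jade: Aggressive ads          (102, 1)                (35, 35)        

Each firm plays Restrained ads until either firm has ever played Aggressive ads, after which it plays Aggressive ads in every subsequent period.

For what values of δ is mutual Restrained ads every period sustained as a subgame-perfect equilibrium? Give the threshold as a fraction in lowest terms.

22/67

One-period gain from deviating is 102 − 80 = 22. The loss is 80 − 35 = 45 in every subsequent period, with present value 45·δ/(1−δ).
Deviation is unprofitable when 45·δ/(1−δ) ≥ 22, i.e. δ/(1−δ) ≥ 22/45.
Equivalently δ ≥ 22/(22+45) = 22/67.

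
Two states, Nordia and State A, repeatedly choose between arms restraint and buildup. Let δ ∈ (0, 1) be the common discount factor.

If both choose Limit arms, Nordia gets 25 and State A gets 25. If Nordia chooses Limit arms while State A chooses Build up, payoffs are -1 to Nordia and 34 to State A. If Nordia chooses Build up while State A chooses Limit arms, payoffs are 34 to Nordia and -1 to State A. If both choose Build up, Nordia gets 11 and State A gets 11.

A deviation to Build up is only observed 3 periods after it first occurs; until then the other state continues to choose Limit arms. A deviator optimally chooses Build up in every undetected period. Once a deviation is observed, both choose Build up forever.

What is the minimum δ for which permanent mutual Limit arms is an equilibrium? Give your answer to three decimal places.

0.731

Deviating for the 3 undetected periods gains 34−25 = 9 per period over cooperation, then loses 25−11 = 14 per period forever once punishment starts.
Gain: 9(1 + δ + … + δ^2); loss: 14·δ^3/(1−δ).
No profitable deviation ⇔ 9(1−δ^3) ≤ 14·δ^3, i.e. δ^3 ≥ 9/(9+14) = 9/23.
Hence δ ≥ (9/23)^(1/3) ≈ 0.731.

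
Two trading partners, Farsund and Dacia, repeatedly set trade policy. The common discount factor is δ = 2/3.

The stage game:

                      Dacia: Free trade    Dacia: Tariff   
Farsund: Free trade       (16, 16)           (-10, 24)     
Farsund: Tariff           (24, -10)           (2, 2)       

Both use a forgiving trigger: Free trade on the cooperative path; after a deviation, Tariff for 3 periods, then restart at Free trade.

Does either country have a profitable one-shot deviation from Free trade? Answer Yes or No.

Comparing payoff streams over the 4 periods until play realigns: cooperate → 16(1+δ+…+δ^3); deviate → 24 + 2(δ+…+δ^3).
Cooperation is sustained iff (16−2)(δ+…+δ^3) ≥ 24−16.
δ+…+δ^3 = 2/3·(1−(2/3)^3)/(1−2/3) = 1.4074, and (24−16)/(16−2) = 0.5714.
1.4074 ≥ 0.5714, so cooperation is sustainable.

No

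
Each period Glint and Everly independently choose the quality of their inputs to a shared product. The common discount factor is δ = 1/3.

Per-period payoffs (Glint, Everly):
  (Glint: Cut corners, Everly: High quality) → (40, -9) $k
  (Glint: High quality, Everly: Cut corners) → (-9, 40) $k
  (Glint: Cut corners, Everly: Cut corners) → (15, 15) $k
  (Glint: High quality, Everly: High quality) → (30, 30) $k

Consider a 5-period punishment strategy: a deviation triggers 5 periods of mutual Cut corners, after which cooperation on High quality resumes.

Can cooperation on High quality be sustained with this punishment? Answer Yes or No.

IC: δ+…+δ^5 ≥ (40−30)/(30−15) = 2/3.
At δ = 1/3: partial sum = 0.4979 < 0.6667. Cooperation not sustainable.

No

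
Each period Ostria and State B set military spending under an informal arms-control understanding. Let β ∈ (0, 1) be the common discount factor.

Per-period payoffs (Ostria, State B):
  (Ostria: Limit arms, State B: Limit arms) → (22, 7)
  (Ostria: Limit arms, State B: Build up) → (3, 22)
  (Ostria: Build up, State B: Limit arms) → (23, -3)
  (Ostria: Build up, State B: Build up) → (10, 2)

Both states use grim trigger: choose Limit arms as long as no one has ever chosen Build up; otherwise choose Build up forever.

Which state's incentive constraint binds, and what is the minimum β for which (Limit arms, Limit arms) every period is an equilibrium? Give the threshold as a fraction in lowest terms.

State B; β ≥ 3/4

For Ostria: deviation gain 23−22 = 1, per-period punishment loss 22−10 = 12. IC gives β ≥ 1/13.
For State B: gain 15, loss 5 per period, so β ≥ 15/20 = 3/4.
The tighter constraint is State B's, so cooperation needs β ≥ 3/4.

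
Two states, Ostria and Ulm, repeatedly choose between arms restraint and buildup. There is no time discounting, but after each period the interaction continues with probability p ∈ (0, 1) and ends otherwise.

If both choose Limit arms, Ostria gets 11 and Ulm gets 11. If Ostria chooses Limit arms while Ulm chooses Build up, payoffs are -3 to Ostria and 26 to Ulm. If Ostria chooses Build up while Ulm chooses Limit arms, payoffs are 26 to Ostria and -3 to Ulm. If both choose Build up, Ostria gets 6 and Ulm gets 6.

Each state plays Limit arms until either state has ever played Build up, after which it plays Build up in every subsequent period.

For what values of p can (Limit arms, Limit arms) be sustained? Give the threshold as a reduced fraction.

Expected cooperation value is 11 + p·11 + p²·11 + … = 11/(1−p); deviation gives 26 + p·6/(1−p).
11 ≥ 26(1−p) + 6p ⇒ 20p ≥ 15 ⇒ p ≥ 15/20 = 3/4.

3/4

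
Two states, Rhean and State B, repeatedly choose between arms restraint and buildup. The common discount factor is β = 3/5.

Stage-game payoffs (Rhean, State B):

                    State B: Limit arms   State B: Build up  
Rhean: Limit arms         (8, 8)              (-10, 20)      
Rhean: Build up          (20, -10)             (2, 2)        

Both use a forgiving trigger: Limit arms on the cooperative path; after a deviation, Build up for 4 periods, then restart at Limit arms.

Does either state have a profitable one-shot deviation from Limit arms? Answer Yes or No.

Comparing payoff streams over the 5 periods until play realigns: cooperate → 8(1+β+…+β^4); deviate → 20 + 2(β+…+β^4).
Cooperation is sustained iff (8−2)(β+…+β^4) ≥ 20−8.
β+…+β^4 = 3/5·(1−(3/5)^4)/(1−3/5) = 1.3056, and (20−8)/(8−2) = 2.0000.
1.3056 < 2.0000, so cooperation is not sustainable.

Yes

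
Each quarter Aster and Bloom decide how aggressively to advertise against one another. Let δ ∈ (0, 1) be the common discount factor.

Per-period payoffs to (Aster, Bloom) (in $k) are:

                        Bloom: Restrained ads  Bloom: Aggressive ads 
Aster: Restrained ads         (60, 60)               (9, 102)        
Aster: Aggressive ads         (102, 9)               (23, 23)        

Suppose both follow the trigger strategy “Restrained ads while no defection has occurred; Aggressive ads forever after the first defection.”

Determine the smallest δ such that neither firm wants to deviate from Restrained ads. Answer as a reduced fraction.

42/79

Under grim trigger the critical discount factor is (T−C)/(T−P) with T = 102, C = 60, P = 23.
δ* = (102−60)/(102−23) = 42/79.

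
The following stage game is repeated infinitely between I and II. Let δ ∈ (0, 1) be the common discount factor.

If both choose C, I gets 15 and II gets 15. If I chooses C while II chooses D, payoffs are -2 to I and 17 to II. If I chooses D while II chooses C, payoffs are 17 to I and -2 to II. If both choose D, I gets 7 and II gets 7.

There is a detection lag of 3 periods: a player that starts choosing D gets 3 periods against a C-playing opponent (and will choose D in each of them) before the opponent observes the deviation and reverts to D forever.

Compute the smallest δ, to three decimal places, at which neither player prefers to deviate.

0.585

Deviating for the 3 undetected periods gains 17−15 = 2 per period over cooperation, then loses 15−7 = 8 per period forever once punishment starts.
Gain: 2(1 + δ + … + δ^2); loss: 8·δ^3/(1−δ).
No profitable deviation ⇔ 2(1−δ^3) ≤ 8·δ^3, i.e. δ^3 ≥ 2/(2+8) = 1/5.
Hence δ ≥ (1/5)^(1/3) ≈ 0.585.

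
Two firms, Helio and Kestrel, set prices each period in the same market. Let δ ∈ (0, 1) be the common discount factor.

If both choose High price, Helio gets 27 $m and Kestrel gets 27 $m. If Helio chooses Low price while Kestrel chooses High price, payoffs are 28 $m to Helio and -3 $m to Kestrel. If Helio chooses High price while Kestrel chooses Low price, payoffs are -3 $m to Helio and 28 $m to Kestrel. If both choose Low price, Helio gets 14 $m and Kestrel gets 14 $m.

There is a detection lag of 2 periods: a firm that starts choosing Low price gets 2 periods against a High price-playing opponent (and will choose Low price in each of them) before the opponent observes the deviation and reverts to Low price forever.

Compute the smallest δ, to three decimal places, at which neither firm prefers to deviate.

0.267

Deviating for the 2 undetected periods gains 28−27 = 1 per period over cooperation, then loses 27−14 = 13 per period forever once punishment starts.
Gain: 1(1 + δ + … + δ^1); loss: 13·δ^2/(1−δ).
No profitable deviation ⇔ 1(1−δ^2) ≤ 13·δ^2, i.e. δ^2 ≥ 1/(1+13) = 1/14.
Hence δ ≥ (1/14)^(1/2) ≈ 0.267.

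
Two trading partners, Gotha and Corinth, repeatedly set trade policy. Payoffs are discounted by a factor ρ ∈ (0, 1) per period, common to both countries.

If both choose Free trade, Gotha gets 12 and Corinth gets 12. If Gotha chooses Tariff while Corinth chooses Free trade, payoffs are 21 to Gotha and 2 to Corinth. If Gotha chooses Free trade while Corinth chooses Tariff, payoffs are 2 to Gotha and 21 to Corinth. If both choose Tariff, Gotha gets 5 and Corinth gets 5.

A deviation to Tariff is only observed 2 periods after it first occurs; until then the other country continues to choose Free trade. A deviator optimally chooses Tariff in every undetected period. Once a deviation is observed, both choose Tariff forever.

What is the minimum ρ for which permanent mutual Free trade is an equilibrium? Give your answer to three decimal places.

A deviator earns 21 for 2 periods, then 5 forever; cooperating earns 12 forever. Multiplying the IC by (1−ρ):
12 ≥ 21(1−ρ^2) + 5ρ^2, so 16·ρ^2 ≥ 9 and ρ^2 ≥ 9/16.
ρ ≥ (9/16)^(1/2) ≈ 0.750.

0.750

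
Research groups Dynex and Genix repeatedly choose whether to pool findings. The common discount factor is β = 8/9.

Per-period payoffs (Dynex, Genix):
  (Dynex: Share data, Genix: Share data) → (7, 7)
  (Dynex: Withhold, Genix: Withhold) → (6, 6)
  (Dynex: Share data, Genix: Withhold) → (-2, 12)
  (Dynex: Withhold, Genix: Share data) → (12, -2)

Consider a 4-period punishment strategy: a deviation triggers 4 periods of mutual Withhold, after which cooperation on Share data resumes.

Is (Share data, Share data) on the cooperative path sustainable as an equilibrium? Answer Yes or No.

Comparing payoff streams over the 5 periods until play realigns: cooperate → 7(1+β+…+β^4); deviate → 12 + 6(β+…+β^4).
Cooperation is sustained iff (7−6)(β+…+β^4) ≥ 12−7.
β+…+β^4 = 8/9·(1−(8/9)^4)/(1−8/9) = 3.0056, and (12−7)/(7−6) = 5.0000.
3.0056 < 5.0000, so cooperation is not sustainable.

No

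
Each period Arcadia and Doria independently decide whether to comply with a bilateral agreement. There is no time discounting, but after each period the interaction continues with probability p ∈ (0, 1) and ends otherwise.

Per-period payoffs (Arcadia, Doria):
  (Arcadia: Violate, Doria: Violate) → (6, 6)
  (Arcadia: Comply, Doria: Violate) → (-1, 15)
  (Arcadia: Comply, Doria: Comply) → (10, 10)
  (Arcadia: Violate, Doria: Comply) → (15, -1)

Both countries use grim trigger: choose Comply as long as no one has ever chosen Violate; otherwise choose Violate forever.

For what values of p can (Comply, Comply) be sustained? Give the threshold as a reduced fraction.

Expected cooperation value is 10 + p·10 + p²·10 + … = 10/(1−p); deviation gives 15 + p·6/(1−p).
10 ≥ 15(1−p) + 6p ⇒ 9p ≥ 5 ⇒ p ≥ 5/9.

5/9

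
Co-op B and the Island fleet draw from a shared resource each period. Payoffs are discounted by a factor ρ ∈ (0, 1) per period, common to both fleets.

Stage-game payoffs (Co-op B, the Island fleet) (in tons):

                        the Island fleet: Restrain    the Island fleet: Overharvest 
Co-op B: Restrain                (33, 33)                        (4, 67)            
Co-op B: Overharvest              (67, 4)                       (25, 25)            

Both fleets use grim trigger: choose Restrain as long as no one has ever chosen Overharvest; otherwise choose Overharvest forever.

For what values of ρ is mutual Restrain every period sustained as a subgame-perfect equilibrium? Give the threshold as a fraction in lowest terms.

17/21

Under grim trigger the critical discount factor is (T−C)/(T−P) with T = 67, C = 33, P = 25.
ρ* = (67−33)/(67−25) = 34/42 = 17/21.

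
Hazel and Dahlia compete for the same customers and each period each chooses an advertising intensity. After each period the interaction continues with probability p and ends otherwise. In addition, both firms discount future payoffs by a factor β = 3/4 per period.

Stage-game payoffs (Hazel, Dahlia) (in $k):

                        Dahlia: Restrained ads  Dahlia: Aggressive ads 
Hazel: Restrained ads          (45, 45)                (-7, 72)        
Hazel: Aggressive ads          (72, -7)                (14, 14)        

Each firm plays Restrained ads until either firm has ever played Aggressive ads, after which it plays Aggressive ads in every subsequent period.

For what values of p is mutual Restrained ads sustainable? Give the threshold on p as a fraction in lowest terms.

18/29

With continuation probability p and discount β, the effective per-period discount factor is βp.
Grim-trigger IC: βp ≥ (72−45)/(72−14) = 27/58.
So p ≥ (27/58)/(3/4) = 18/29.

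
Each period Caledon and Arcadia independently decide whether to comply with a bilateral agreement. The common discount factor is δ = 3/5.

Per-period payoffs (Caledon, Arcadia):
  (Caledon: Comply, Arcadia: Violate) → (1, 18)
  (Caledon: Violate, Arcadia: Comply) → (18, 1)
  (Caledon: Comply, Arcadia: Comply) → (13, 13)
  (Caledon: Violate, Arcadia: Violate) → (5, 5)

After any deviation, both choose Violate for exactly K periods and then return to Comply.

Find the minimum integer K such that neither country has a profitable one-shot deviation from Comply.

No profitable deviation requires (13−5)(δ+…+δ^K) ≥ 18−13, i.e. δ+…+δ^K ≥ 5/8 ≈ 0.6250.
With δ = 3/5, the partial sums are K=1: 0.6000, K=2: 0.9600.
K = 2 is the first length at which the sum reaches 0.6250.

2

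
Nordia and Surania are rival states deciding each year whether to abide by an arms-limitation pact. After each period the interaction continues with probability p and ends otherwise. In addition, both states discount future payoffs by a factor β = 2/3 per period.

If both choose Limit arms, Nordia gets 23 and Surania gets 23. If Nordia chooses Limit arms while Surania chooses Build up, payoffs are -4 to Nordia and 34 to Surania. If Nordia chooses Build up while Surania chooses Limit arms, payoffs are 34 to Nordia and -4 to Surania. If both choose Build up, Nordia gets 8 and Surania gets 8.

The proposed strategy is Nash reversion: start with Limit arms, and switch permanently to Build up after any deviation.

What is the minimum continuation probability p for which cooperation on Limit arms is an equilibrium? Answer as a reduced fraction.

With continuation probability p and discount β, the effective per-period discount factor is βp.
Grim-trigger IC: βp ≥ (34−23)/(34−8) = 11/26.
So p ≥ (11/26)/(2/3) = 33/52.

33/52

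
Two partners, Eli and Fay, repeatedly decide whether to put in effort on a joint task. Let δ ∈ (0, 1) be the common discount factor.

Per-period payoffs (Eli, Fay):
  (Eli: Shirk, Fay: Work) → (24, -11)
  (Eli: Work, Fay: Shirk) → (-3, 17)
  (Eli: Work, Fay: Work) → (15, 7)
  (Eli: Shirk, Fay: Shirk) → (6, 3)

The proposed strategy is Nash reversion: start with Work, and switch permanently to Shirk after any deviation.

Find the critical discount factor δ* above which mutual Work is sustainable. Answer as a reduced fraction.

Eli's threshold: (24−15)/(24−6) = 1/2.
Fay's threshold: (17−7)/(17−3) = 5/7.
1/2 < 5/7, so Fay binds and δ* = 5/7.

5/7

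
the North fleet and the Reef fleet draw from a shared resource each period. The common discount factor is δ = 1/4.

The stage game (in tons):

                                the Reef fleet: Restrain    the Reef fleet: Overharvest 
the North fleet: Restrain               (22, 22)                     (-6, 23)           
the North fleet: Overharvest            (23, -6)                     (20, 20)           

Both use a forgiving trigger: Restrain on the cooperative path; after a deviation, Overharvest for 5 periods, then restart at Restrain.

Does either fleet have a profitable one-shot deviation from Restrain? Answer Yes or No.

IC: δ+…+δ^5 ≥ (23−22)/(22−20) = 1/2.
At δ = 1/4: partial sum = 0.3330 < 0.5000. Cooperation not sustainable.

Yes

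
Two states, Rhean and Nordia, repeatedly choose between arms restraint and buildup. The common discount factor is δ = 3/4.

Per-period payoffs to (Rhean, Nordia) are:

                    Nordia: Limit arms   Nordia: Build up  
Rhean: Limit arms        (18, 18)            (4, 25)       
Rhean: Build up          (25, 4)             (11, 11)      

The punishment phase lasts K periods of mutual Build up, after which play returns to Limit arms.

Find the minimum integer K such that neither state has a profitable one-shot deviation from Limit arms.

IC: δ(1−δ^K)/(1−δ) ≥ (25−18)/(18−11) = 1.
With δ = 3/4: need 1 − δ^K ≥ 1·(1−3/4)/(3/4), i.e. δ^K ≤ 0.6667.
Since (3/4)^1 = 0.7500 and (3/4)^2 = 0.5625, the smallest such K is 2.

2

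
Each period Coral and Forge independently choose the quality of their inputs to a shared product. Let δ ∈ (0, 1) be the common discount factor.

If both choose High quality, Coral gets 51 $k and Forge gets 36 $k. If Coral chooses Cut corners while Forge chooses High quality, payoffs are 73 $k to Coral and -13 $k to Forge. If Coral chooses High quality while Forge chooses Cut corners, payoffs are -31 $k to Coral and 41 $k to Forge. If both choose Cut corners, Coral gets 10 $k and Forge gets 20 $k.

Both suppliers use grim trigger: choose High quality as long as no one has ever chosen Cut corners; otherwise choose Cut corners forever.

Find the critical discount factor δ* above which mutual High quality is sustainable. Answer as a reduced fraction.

For Coral: deviation gain 73−51 = 22, per-period punishment loss 51−10 = 41. IC gives δ ≥ 22/63.
For Forge: gain 5, loss 16 per period, so δ ≥ 5/21.
The tighter constraint is Coral's, so cooperation needs δ ≥ 22/63.

22/63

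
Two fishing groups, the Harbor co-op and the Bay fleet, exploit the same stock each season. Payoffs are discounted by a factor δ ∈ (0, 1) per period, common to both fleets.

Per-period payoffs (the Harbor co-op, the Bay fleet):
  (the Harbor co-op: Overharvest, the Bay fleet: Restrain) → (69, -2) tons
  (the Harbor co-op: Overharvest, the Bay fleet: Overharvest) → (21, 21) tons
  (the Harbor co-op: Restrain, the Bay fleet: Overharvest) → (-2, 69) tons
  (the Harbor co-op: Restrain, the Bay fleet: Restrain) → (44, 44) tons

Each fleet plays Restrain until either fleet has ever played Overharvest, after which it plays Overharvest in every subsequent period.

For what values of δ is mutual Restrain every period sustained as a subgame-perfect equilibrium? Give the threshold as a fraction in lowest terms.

One-period gain from deviating is 69 − 44 = 25. The loss is 44 − 21 = 23 in every subsequent period, with present value 23·δ/(1−δ).
Deviation is unprofitable when 23·δ/(1−δ) ≥ 25, i.e. δ/(1−δ) ≥ 25/23.
Equivalently δ ≥ 25/(25+23) = 25/48.

25/48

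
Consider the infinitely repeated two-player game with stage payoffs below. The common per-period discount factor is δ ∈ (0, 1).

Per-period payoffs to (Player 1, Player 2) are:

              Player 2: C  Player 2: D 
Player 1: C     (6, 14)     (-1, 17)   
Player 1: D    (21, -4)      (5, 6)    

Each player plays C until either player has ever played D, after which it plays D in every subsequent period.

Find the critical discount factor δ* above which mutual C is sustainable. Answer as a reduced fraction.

For Player 1: deviation gain 21−6 = 15, per-period punishment loss 6−5 = 1. IC gives δ ≥ 15/16.
For Player 2: gain 3, loss 8 per period, so δ ≥ 3/11.
The tighter constraint is Player 1's, so cooperation needs δ ≥ 15/16.

15/16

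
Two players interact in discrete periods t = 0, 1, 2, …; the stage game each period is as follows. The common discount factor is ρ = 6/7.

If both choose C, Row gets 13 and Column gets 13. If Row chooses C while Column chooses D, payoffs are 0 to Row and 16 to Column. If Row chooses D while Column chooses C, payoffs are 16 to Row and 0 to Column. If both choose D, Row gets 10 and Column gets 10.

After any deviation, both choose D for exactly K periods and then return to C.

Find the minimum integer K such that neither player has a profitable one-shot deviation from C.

2

No profitable deviation requires (13−10)(ρ+…+ρ^K) ≥ 16−13, i.e. ρ+…+ρ^K ≥ 1 ≈ 1.0000.
With ρ = 6/7, the partial sums are K=1: 0.8571, K=2: 1.5918.
K = 2 is the first length at which the sum reaches 1.0000.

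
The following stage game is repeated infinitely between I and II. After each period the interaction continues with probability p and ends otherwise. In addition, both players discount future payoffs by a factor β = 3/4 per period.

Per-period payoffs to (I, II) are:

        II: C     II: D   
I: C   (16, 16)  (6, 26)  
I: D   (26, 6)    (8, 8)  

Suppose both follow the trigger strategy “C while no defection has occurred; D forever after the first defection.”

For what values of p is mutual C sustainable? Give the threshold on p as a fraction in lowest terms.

Expected continuation weight on next period's payoff is β·p = 3/4·p, which plays the role of the discount factor.
Cooperation requires 3/4·p ≥ (26−16)/(26−8) = 5/9, hence p ≥ 20/27.

20/27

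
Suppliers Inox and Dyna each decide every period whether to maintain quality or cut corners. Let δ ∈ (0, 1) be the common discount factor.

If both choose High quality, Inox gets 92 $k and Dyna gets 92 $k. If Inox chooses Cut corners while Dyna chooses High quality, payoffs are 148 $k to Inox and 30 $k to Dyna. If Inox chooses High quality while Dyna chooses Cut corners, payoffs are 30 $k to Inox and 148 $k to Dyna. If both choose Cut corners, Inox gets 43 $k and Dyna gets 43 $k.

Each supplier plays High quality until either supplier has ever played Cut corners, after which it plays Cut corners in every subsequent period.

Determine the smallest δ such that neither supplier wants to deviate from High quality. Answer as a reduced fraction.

8/15

Under grim trigger the critical discount factor is (T−C)/(T−P) with T = 148, C = 92, P = 43.
δ* = (148−92)/(148−43) = 56/105 = 8/15.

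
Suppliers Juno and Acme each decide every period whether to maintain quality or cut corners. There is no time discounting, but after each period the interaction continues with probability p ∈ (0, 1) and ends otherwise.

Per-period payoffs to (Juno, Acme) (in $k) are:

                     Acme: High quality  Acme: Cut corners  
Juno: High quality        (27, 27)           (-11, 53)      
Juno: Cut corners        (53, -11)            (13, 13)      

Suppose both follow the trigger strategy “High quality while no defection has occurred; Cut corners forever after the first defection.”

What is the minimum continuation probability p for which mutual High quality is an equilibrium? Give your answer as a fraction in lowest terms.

13/20

With no time discounting, the continuation probability p plays the role of the discount factor.
Grim-trigger IC: 27/(1−p) ≥ 53 + 13p/(1−p) ⇒ p ≥ (53−27)/(53−13) = 13/20.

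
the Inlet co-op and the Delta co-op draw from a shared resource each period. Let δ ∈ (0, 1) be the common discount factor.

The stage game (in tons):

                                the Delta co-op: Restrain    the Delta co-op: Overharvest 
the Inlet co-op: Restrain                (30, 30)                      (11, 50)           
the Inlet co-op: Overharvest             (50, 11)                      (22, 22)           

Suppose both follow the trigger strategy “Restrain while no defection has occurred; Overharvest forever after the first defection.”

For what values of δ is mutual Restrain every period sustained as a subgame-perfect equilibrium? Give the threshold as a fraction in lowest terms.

Cooperation forever yields 30 each period: 30/(1−δ).
Deviating yields 50 once, then 22 forever: 50 + 22δ/(1−δ).
No profitable deviation requires 30/(1−δ) ≥ 50 + 22δ/(1−δ).
Multiplying by (1−δ): 30 ≥ 50(1−δ) + 22δ = 50 − 28δ.
So 28δ ≥ 20, i.e. δ ≥ 20/28 = 5/7.

5/7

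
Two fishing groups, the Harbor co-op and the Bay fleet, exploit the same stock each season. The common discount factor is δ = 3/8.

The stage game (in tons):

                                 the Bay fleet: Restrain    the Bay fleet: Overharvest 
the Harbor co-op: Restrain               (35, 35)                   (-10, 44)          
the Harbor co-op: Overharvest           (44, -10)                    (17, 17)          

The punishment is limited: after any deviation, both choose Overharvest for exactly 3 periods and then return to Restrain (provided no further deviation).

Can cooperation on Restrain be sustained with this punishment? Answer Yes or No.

Yes

A one-shot deviation gives 44 now, then 17 for 3 periods, then back to 35.
Gain from deviating: (44−35) today; loss: (35−17) in each of the next 3 periods.
No-deviation condition: (35−17)(δ+…+δ^3) ≥ 44−35, i.e. δ+…+δ^3 ≥ 1/2.
At δ = 3/8: δ+…+δ^3 = 0.5684 ≥ 0.5000.
So cooperation is sustainable.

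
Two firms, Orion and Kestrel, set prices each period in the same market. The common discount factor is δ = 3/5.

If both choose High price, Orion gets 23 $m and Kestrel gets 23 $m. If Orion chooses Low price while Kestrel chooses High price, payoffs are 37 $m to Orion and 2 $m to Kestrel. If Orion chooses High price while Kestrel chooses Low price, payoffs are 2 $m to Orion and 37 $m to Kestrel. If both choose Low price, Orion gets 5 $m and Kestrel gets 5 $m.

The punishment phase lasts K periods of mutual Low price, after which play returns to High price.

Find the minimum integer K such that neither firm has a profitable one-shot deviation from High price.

Need Σ_{k=1}^{K} δ^k ≥ (37−23)/(23−5) = 0.7778 at δ = 3/5.
At K = 1 the sum is 0.6000 < 0.7778; at K = 2 it is 0.9600 ≥ 0.7778.
So the minimum punishment length is K = 2.

2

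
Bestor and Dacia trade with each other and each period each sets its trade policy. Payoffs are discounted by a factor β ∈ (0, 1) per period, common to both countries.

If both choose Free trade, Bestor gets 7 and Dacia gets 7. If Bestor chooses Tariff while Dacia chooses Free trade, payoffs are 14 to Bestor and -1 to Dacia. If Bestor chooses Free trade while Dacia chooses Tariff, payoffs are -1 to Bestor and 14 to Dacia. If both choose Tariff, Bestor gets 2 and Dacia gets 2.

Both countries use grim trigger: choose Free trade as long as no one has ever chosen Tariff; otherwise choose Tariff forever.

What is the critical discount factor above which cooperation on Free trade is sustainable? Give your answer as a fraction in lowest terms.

7/12

Under grim trigger the critical discount factor is (T−C)/(T−P) with T = 14, C = 7, P = 2.
β* = (14−7)/(14−2) = 7/12.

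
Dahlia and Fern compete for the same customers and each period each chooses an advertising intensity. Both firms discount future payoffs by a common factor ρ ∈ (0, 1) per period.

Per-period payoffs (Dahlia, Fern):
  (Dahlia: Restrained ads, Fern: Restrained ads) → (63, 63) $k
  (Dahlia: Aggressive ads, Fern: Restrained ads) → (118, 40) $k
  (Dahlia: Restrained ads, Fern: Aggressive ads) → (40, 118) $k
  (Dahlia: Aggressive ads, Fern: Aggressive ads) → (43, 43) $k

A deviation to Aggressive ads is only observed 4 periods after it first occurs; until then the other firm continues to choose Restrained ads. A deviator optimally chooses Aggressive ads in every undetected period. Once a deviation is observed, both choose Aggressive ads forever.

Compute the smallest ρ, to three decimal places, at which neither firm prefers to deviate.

Deviating for the 4 undetected periods gains 118−63 = 55 per period over cooperation, then loses 63−43 = 20 per period forever once punishment starts.
Gain: 55(1 + ρ + … + ρ^3); loss: 20·ρ^4/(1−ρ).
No profitable deviation ⇔ 55(1−ρ^4) ≤ 20·ρ^4, i.e. ρ^4 ≥ 55/(55+20) = 11/15.
Hence ρ ≥ (11/15)^(1/4) ≈ 0.925.

0.925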